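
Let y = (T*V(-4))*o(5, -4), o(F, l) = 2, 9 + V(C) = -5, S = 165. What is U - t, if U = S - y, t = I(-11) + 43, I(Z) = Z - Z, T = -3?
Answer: 38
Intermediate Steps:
V(C) = -14 (V(C) = -9 - 5 = -14)
y = 84 (y = -3*(-14)*2 = 42*2 = 84)
I(Z) = 0
t = 43 (t = 0 + 43 = 43)
U = 81 (U = 165 - 1*84 = 165 - 84 = 81)
U - t = 81 - 1*43 = 81 - 43 = 38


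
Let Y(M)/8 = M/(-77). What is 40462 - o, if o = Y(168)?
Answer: 445274/11 ≈ 40479.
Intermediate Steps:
Y(M) = -8*M/77 (Y(M) = 8*(M/(-77)) = 8*(M*(-1/77)) = 8*(-M/77) = -8*M/77)
o = -192/11 (o = -8/77*168 = -192/11 ≈ -17.455)
40462 - o = 40462 - 1*(-192/11) = 40462 + 192/11 = 445274/11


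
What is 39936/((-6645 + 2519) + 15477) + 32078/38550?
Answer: 951825089/218790525 ≈ 4.3504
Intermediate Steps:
39936/((-6645 + 2519) + 15477) + 32078/38550 = 39936/(-4126 + 15477) + 32078*(1/38550) = 39936/11351 + 16039/19275 = 951825089/218790525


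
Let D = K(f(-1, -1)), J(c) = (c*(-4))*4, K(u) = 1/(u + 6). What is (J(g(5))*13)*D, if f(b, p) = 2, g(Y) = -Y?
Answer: 130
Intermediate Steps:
K(u) = 1/(6 + u)
J(c) = -16*c (J(c) = -4*c*4 = -16*c)
D = ⅛ (D = 1/(6 + 2) = 1/8 = ⅛ ≈ 0.12500)
(J(g(5))*13)*D = (-(-16)*5*13)*(⅛) = (-16*(-5)*13)*(⅛) = (80*13)*(⅛) = 1040*(⅛) = 130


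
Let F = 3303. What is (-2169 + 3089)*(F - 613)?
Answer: 2474800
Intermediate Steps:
(-2169 + 3089)*(F - 613) = (-2169 + 3089)*(3303 - 613) = 920*2690 = 2474800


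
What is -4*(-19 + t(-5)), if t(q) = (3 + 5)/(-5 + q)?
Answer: 396/5 ≈ 79.200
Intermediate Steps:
t(q) = 8/(-5 + q)
-4*(-19 + t(-5)) = -4*(-19 + 8/(-5 - 5)) = -4*(-19 + 8/(-10)) = -4*(-19 + 8*(-⅒)) = -4*(-19 - ⅘) = -4*(-99/5) = 396/5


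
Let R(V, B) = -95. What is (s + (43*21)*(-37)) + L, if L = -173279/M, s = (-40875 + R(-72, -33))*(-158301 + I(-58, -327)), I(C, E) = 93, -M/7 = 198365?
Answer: 9000264078918974/1388555 ≈ 6.4817e+9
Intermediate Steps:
M = -1388555 (M = -7*198365 = -1388555)
s = 6481781760 (s = (-40875 - 95)*(-158301 + 93) = -40970*(-158208) = 6481781760)
L = 173279/1388555 (L = -173279/(-1388555) = -173279*(-1/1388555) = 173279/1388555 ≈ 0.12479)
(s + (43*21)*(-37)) + L = (6481781760 + (43*21)*(-37)) + 173279/1388555 = (6481781760 + 903*(-37)) + 173279/1388555 = (6481781760 - 33411) + 173279/1388555 = 6481748349 + 173279/1388555 = 9000264078918974/1388555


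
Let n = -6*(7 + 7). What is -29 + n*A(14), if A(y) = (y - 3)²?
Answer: -10193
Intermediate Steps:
A(y) = (-3 + y)²
n = -84 (n = -6*14 = -84)
-29 + n*A(14) = -29 - 84*(-3 + 14)² = -29 - 84*11² = -29 - 84*121 = -29 - 10164 = -10193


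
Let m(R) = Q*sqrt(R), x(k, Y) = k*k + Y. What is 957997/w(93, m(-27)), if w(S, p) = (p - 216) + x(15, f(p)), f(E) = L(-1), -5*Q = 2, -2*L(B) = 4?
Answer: 3898825/31 + 668370*I*sqrt(3)/31 ≈ 1.2577e+5 + 37344.0*I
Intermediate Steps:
L(B) = -2 (L(B) = -1/2*4 = -2)
Q = -2/5 (Q = -1/5*2 = -2/5 ≈ -0.40000)
f(E) = -2
x(k, Y) = Y + k**2 (x(k, Y) = k**2 + Y = Y + k**2)
m(R) = -2*sqrt(R)/5
w(S, p) = 7 + p (w(S, p) = (p - 216) + (-2 + 15**2) = (-216 + p) + (-2 + 225) = (-216 + p) + 223 = 7 + p)
957997/w(93, m(-27)) = 957997/(7 - 6*I*sqrt(3)/5)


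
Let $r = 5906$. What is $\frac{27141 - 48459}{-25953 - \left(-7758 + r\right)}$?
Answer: $\frac{1938}{2191} \approx 0.88453$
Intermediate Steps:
$\frac{27141 - 48459}{-25953 - \left(-7758 + r\right)} = \frac{27141 - 48459}{-25953 + \left(7758 - 5906\right)} = - \frac{21318}{-25953 + \left(7758 - 5906\right)} = - \frac{21318}{-25953 + 1852} = - \frac{21318}{-24101} = \left(-21318\right) \left(- \frac{1}{24101}\right) = \frac{1938}{2191}$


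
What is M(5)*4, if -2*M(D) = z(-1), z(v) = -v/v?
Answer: 2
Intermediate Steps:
z(v) = -1 (z(v) = -1*1 = -1)
M(D) = ½ (M(D) = -½*(-1) = ½)
M(5)*4 = (½)*4 = 2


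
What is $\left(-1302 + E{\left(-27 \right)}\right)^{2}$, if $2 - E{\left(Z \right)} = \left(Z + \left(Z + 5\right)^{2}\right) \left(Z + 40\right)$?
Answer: $52432081$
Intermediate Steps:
$E{\left(Z \right)} = 2 - \left(40 + Z\right) \left(Z + \left(5 + Z\right)^{2}\right)$ ($E{\left(Z \right)} = 2 - \left(Z + \left(Z + 5\right)^{2}\right) \left(Z + 40\right) = 2 - \left(Z + \left(5 + Z\right)^{2}\right) \left(40 + Z\right) = 2 - \left(40 + Z\right) \left(Z + \left(5 + Z\right)^{2}\right)$)
$\left(-1302 + E{\left(-27 \right)}\right)^{2} = \left(-1302 - \left(-31240 + 37179\right)\right)^{2} = \left(-1302 - 5939\right)^{2} = \left(-7241\right)^{2} = 52432081$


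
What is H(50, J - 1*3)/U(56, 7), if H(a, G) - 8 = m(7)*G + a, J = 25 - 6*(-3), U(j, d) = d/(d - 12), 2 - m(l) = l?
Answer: 710/7 ≈ 101.43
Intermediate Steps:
m(l) = 2 - l
U(j, d) = d/(-12 + d)
J = 43 (J = 25 - 1*(-18) = 25 + 18 = 43)
H(a, G) = 8 + a - 5*G (H(a, G) = 8 + ((2 - 1*7)*G + a) = 8 + ((2 - 7)*G + a) = 8 + (-5*G + a) = 8 + (a - 5*G) = 8 + a - 5*G)
H(50, J - 1*3)/U(56, 7) = (8 + 50 - 5*(43 - 1*3))/((7/(-12 + 7))) = (8 + 50 - 5*(43 - 3))/((7/(-5))) = (8 + 50 - 5*40)/((7*(-1/5))) = (8 + 50 - 200)/(-7/5) = -142*(-5/7) = 710/7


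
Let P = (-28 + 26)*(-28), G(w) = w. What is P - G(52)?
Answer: 4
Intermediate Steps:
P = 56 (P = -2*(-28) = 56)
P - G(52) = 56 - 1*52 = 56 - 52 = 4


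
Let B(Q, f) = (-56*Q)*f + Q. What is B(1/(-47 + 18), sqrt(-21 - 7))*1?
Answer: -1/29 + 112*I*sqrt(7)/29 ≈ -0.034483 + 10.218*I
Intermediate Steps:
B(Q, f) = Q - 56*Q*f (B(Q, f) = -56*Q*f + Q = Q - 56*Q*f)
B(1/(-47 + 18), sqrt(-21 - 7))*1 = ((1 - 56*sqrt(-21 - 7))/(-47 + 18))*1 = ((1 - 112*I*sqrt(7))/(-29))*1 = -(1 - 112*I*sqrt(7))/29*1 = (-1/29 + 112*I*sqrt(7)/29)*1 = -1/29 + 112*I*sqrt(7)/29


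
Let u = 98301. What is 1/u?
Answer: 1/98301 ≈ 1.0173e-5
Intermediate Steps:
1/u = 1/98301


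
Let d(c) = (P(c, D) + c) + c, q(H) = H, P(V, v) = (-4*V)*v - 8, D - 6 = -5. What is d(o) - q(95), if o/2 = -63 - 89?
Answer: 505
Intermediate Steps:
D = 1 (D = 6 - 5 = 1)
P(V, v) = -8 - 4*V*v (P(V, v) = -4*V*v - 8 = -8 - 4*V*v)
o = -304 (o = 2*(-63 - 89) = 2*(-152) = -304)
d(c) = -8 - 2*c (d(c) = ((-8 - 4*c*1) + c) + c = ((-8 - 4*c) + c) + c = (-8 - 3*c) + c = -8 - 2*c)
d(o) - q(95) = (-8 - 2*(-304)) - 1*95 = (-8 + 608) - 95 = 600 - 95 = 505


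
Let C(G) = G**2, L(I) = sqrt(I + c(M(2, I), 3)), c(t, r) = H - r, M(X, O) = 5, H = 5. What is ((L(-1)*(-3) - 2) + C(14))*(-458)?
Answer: -87478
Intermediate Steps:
c(t, r) = 5 - r
L(I) = sqrt(2 + I) (L(I) = sqrt(I + (5 - 1*3)) = sqrt(I + (5 - 3)) = sqrt(I + 2) = sqrt(2 + I))
((L(-1)*(-3) - 2) + C(14))*(-458) = ((sqrt(2 - 1)*(-3) - 2) + 14**2)*(-458) = ((sqrt(1)*(-3) - 2) + 196)*(-458) = ((1*(-3) - 2) + 196)*(-458) = ((-3 - 2) + 196)*(-458) = (-5 + 196)*(-458) = 191*(-458) = -87478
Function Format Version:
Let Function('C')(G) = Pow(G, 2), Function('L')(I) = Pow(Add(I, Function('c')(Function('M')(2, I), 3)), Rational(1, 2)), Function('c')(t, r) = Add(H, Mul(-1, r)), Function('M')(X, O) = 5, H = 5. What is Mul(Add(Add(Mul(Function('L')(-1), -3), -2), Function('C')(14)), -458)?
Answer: -87478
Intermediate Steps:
Function('c')(t, r) = Add(5, Mul(-1, r))
Function('L')(I) = Pow(Add(2, I), Rational(1, 2)) (Function('L')(I) = Pow(Add(I, Add(5, Mul(-1, 3))), Rational(1, 2)) = Pow(Add(I, Add(5, -3)), Rational(1, 2)) = Pow(Add(I, 2), Rational(1, 2)) = Pow(Add(2, I), Rational(1, 2)))
Mul(Add(Add(Mul(Function('L')(-1), -3), -2), Function('C')(14)), -458) = Mul(Add(Add(Mul(Pow(Add(2, -1), Rational(1, 2)), -3), -2), Pow(14, 2)), -458) = Mul(Add(Add(Mul(Pow(1, Rational(1, 2)), -3), -2), 196), -458) = Mul(Add(Add(Mul(1, -3), -2), 196), -458) = Mul(Add(Add(-3, -2), 196), -458) = Mul(Add(-5, 196), -458) = Mul(191, -458) = -87478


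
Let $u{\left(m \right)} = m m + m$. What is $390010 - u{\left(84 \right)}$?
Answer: $382870$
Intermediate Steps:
$u{\left(m \right)} = m + m^{2}$ ($u{\left(m \right)} = m^{2} + m = m + m^{2}$)
$390010 - u{\left(84 \right)} = 390010 - 84 \left(1 + 84\right) = 390010 - 84 \cdot 85 = 390010 - 7140 = 382870$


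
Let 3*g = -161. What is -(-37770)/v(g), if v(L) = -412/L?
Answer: 1013495/206 ≈ 4919.9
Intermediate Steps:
g = -161/3 (g = (1/3)*(-161) = -161/3 ≈ -53.667)
-(-37770)/v(g) = -(-37770)/((-412/(-161/3))) = -(-37770)/((-412*(-3/161))) = -(-37770)/1236/161 = -(-37770)*161/1236 = -1*(-1013495/206) = 1013495/206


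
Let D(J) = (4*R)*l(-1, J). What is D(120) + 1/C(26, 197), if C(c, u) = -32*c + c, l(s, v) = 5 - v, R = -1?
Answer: 370759/806 ≈ 460.00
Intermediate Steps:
C(c, u) = -31*c
D(J) = -20 + 4*J (D(J) = (4*(-1))*(5 - J) = -4*(5 - J) = -20 + 4*J)
D(120) + 1/C(26, 197) = (-20 + 4*120) + 1/(-31*26) = (-20 + 480) + 1/(-806) = 460 - 1/806 = 370759/806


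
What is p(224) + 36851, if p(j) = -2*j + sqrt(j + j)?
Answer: 36403 + 8*sqrt(7) ≈ 36424.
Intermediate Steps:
p(j) = -2*j + sqrt(2)*sqrt(j) (p(j) = -2*j + sqrt(2*j) = -2*j + sqrt(2)*sqrt(j))
p(224) + 36851 = (-2*224 + sqrt(2)*sqrt(224)) + 36851 = (-448 + sqrt(2)*(4*sqrt(14))) + 36851 = (-448 + 8*sqrt(7)) + 36851 = 36403 + 8*sqrt(7)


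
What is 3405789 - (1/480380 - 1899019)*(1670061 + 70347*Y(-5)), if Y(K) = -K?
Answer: 461096636949326286/120095 ≈ 3.8394e+12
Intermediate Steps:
3405789 - (1/480380 - 1899019)*(1670061 + 70347*Y(-5)) = 3405789 - (1/480380 - 1899019)*(1670061 + 70347*(-1*(-5))) = 3405789 - (1/480380 - 1899019)*(1670061 + 70347*5) = 3405789 - (-912250747219)*(1670061 + 351735)/480380 = 3405789 - (-912250747219)*2021796/480380 = 3405789 - 1*(-461096227931096331/120095) = 3405789 + 461096227931096331/120095 = 461096636949326286/120095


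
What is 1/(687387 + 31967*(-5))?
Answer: 1/527552 ≈ 1.8955e-6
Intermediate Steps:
1/(687387 + 31967*(-5)) = 1/(687387 - 159835) = 1/527552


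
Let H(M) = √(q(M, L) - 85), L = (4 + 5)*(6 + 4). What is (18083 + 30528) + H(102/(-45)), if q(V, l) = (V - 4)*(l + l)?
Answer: 48611 + I*√1213 ≈ 48611.0 + 34.828*I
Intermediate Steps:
L = 90 (L = 9*10 = 90)
q(V, l) = 2*l*(-4 + V) (q(V, l) = (-4 + V)*(2*l) = 2*l*(-4 + V))
H(M) = √(-805 + 180*M) (H(M) = √(2*90*(-4 + M) - 85) = √((-720 + 180*M) - 85) = √(-805 + 180*M))
(18083 + 30528) + H(102/(-45)) = (18083 + 30528) + √(-805 + 180*(102/(-45))) = 48611 + √(-805 + 180*(102*(-1/45))) = 48611 + √(-805 + 180*(-34/15)) = 48611 + √(-805 - 408) = 48611 + √(-1213) = 48611 + I*√1213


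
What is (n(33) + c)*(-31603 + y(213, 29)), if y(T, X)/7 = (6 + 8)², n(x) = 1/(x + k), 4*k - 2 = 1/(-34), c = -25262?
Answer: 3478628991294/4555 ≈ 7.6370e+8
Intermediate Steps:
k = 67/136 (k = ½ + (¼)/(-34) = ½ + (¼)*(-1/34) = ½ - 1/136 = 67/136 ≈ 0.49265)
n(x) = 1/(67/136 + x) (n(x) = 1/(x + 67/136) = 1/(67/136 + x))
y(T, X) = 1372 (y(T, X) = 7*(6 + 8)² = 7*14² = 7*196 = 1372)
(n(33) + c)*(-31603 + y(213, 29)) = (136/(67 + 136*33) - 25262)*(-31603 + 1372) = (136/(67 + 4488) - 25262)*(-30231) = (136/4555 - 25262)*(-30231) = -115068274/4555*(-30231) = 3478628991294/4555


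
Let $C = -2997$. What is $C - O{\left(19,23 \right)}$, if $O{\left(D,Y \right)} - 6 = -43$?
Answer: $-2960$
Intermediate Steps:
$O{\left(D,Y \right)} = -37$ ($O{\left(D,Y \right)} = 6 - 43 = -37$)
$C - O{\left(19,23 \right)} = -2997 - -37 = -2997 + 37 = -2960$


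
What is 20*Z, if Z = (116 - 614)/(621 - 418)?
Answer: -9960/203 ≈ -49.064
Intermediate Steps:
Z = -498/203 ≈ -2.4532
20*Z = 20*(-498/203) = -9960/203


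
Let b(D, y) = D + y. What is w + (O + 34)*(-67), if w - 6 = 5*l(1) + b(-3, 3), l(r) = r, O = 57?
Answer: -6086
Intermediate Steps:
w = 11 (w = 6 + (5*1 + (-3 + 3)) = 6 + (5 + 0) = 6 + 5 = 11)
w + (O + 34)*(-67) = 11 + (57 + 34)*(-67) = 11 + 91*(-67) = 11 - 6097 = -6086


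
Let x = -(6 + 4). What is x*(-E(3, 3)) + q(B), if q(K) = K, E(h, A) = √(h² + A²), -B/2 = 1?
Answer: -2 + 30*√2 ≈ 40.426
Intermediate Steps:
B = -2 (B = -2*1 = -2)
E(h, A) = √(A² + h²)
x = -10 (x = -1*10 = -10)
x*(-E(3, 3)) + q(B) = -(-10)*√(3² + 3²) - 2 = -(-10)*√(9 + 9) - 2 = -(-10)*√18 - 2 = -(-10)*3*√2 - 2 = -(-30)*√2 - 2 = 30*√2 - 2 = -2 + 30*√2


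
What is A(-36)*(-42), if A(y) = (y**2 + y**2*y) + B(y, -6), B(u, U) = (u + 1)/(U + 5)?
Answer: 1903650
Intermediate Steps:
B(u, U) = (1 + u)/(5 + U)
A(y) = -1 + y**2 + y**3 - y (A(y) = (y**2 + y**2*y) + (1 + y)/(5 - 6) = (y**2 + y**3) + (1 + y)/(-1) = (y**2 + y**3) - (1 + y) = (y**2 + y**3) + (-1 - y) = -1 + y**2 + y**3 - y)
A(-36)*(-42) = (-1 + (-36)**2 + (-36)**3 - 1*(-36))*(-42) = (-1 + 1296 - 46656 + 36)*(-42) = -45325*(-42) = 1903650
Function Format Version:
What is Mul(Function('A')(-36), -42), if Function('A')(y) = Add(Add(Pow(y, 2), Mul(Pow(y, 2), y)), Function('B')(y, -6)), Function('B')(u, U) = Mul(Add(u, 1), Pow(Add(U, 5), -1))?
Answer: 1903650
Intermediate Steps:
Function('B')(u, U) = Mul(Pow(Add(5, U), -1), Add(1, u)) (Function('B')(u, U) = Mul(Add(1, u), Pow(Add(5, U), -1)) = Mul(Pow(Add(5, U), -1), Add(1, u)))
Function('A')(y) = Add(-1, Pow(y, 2), Pow(y, 3), Mul(-1, y)) (Function('A')(y) = Add(Add(Pow(y, 2), Mul(Pow(y, 2), y)), Mul(Pow(Add(5, -6), -1), Add(1, y))) = Add(Add(Pow(y, 2), Pow(y, 3)), Mul(Pow(-1, -1), Add(1, y))) = Add(Add(Pow(y, 2), Pow(y, 3)), Mul(-1, Add(1, y))) = Add(Add(Pow(y, 2), Pow(y, 3)), Add(-1, Mul(-1, y))) = Add(-1, Pow(y, 2), Pow(y, 3), Mul(-1, y)))
Mul(Function('A')(-36), -42) = Mul(Add(-1, Pow(-36, 2), Pow(-36, 3), Mul(-1, -36)), -42) = Mul(Add(-1, 1296, -46656, 36), -42) = Mul(-45325, -42) = 1903650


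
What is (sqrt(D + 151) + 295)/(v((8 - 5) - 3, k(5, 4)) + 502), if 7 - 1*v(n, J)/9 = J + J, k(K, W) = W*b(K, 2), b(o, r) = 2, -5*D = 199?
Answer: 295/421 + 2*sqrt(695)/2105 ≈ 0.72576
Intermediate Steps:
D = -199/5 (D = -1/5*199 = -199/5 ≈ -39.800)
k(K, W) = 2*W (k(K, W) = W*2 = 2*W)
v(n, J) = 63 - 18*J (v(n, J) = 63 - 9*(J + J) = 63 - 18*J)
(sqrt(D + 151) + 295)/(v((8 - 5) - 3, k(5, 4)) + 502) = (sqrt(-199/5 + 151) + 295)/((63 - 36*4) + 502) = (sqrt(556/5) + 295)/((63 - 18*8) + 502) = (2*sqrt(695)/5 + 295)/((63 - 144) + 502) = (295 + 2*sqrt(695)/5)/(-81 + 502) = (295 + 2*sqrt(695)/5)/421 = (295 + 2*sqrt(695)/5)*(1/421) = 295/421 + 2*sqrt(695)/2105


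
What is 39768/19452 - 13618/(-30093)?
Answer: 121802980/48780753 ≈ 2.4969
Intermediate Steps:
39768/19452 - 13618/(-30093) = 39768*(1/19452) - 13618*(-1/30093) = 3314/1621 + 13618/30093 = 121802980/48780753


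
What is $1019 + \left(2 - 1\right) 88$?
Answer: $1107$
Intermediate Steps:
$1019 + \left(2 - 1\right) 88 = 1019 + 1 \cdot 88 = 1019 + 88 = 1107$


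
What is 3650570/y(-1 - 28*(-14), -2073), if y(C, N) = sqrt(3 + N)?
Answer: -365057*I*sqrt(230)/69 ≈ -80237.0*I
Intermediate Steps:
3650570/y(-1 - 28*(-14), -2073) = 3650570/(sqrt(3 - 2073)) = 3650570/(sqrt(-2070)) = 3650570/((3*I*sqrt(230))) = 3650570*(-I*sqrt(230)/690) = -365057*I*sqrt(230)/69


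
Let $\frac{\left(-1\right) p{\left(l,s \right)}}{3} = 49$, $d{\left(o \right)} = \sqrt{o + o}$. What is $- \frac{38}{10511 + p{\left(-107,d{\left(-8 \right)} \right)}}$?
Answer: $- \frac{19}{5182} \approx -0.0036665$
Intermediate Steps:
$d{\left(o \right)} = \sqrt{2} \sqrt{o}$ ($d{\left(o \right)} = \sqrt{2 o} = \sqrt{2} \sqrt{o}$)
$p{\left(l,s \right)} = -147$ ($p{\left(l,s \right)} = \left(-3\right) 49 = -147$)
$- \frac{38}{10511 + p{\left(-107,d{\left(-8 \right)} \right)}} = - \frac{38}{10511 - 147} = - \frac{38}{10364} = \left(-38\right) \frac{1}{10364} = - \frac{19}{5182}$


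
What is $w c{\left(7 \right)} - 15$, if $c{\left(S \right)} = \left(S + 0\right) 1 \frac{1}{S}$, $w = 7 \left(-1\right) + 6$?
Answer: $-16$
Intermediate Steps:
$w = -1$ ($w = -7 + 6 = -1$)
$c{\left(S \right)} = 1$ ($c{\left(S \right)} = \frac{S}{S} = 1$)
$w c{\left(7 \right)} - 15 = \left(-1\right) 1 - 15 = -1 - 15 = -16$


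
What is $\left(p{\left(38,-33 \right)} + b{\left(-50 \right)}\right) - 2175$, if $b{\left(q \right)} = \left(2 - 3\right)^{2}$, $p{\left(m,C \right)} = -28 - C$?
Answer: $-2169$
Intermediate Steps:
$b{\left(q \right)} = 1$ ($b{\left(q \right)} = \left(-1\right)^{2} = 1$)
$\left(p{\left(38,-33 \right)} + b{\left(-50 \right)}\right) - 2175 = \left(\left(-28 - -33\right) + 1\right) - 2175 = \left(\left(-28 + 33\right) + 1\right) - 2175 = \left(5 + 1\right) - 2175 = 6 - 2175 = -2169$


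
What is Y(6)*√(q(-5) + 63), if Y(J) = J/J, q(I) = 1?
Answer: 8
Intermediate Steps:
Y(J) = 1
Y(6)*√(q(-5) + 63) = 1*√(1 + 63) = 1*√64 = 1*8 = 8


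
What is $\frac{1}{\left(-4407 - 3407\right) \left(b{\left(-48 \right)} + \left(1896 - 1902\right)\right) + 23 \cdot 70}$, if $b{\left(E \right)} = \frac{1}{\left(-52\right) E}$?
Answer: $\frac{1248}{60516605} \approx 2.0622 \cdot 10^{-5}$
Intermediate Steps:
$b{\left(E \right)} = - \frac{1}{52 E}$
$\frac{1}{\left(-4407 - 3407\right) \left(b{\left(-48 \right)} + \left(1896 - 1902\right)\right) + 23 \cdot 70} = \frac{1}{\left(-4407 - 3407\right) \left(- \frac{1}{52 \left(-48\right)} + \left(1896 - 1902\right)\right) + 23 \cdot 70} = \frac{1}{- 7814 \left(\left(- \frac{1}{52}\right) \left(- \frac{1}{48}\right) + \left(1896 - 1902\right)\right) + 1610} = \frac{1}{- 7814 \left(\frac{1}{2496} - 6\right) + 1610} = \frac{1}{\left(-7814\right) \left(- \frac{14975}{2496}\right) + 1610} = \frac{1}{\frac{58507325}{1248} + 1610} = \frac{1}{\frac{60516605}{1248}} = \frac{1248}{60516605}$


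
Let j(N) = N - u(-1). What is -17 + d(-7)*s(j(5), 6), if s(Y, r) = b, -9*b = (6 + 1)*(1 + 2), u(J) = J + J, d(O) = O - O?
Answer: -17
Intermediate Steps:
d(O) = 0
u(J) = 2*J
j(N) = 2 + N (j(N) = N - 2*(-1) = N - 1*(-2) = N + 2 = 2 + N)
b = -7/3 (b = -(6 + 1)*(1 + 2)/9 = -7*3/9 = -⅑*21 = -7/3 ≈ -2.3333)
s(Y, r) = -7/3
-17 + d(-7)*s(j(5), 6) = -17 + 0*(-7/3) = -17 + 0 = -17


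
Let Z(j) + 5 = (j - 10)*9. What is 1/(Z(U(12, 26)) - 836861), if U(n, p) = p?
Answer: -1/836722 ≈ -1.1951e-6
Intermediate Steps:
Z(j) = -95 + 9*j (Z(j) = -5 + (j - 10)*9 = -5 + (-10 + j)*9 = -5 + (-90 + 9*j) = -95 + 9*j)
1/(Z(U(12, 26)) - 836861) = 1/((-95 + 9*26) - 836861) = 1/((-95 + 234) - 836861) = 1/(139 - 836861) = 1/(-836722) = -1/836722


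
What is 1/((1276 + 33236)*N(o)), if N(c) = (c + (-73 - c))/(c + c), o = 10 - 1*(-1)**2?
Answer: -3/419896 ≈ -7.1446e-6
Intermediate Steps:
o = 9 (o = 10 - 1*1 = 10 - 1 = 9)
N(c) = -73/(2*c) (N(c) = -73*1/(2*c) = -73/(2*c))
1/((1276 + 33236)*N(o)) = 1/((1276 + 33236)*((-73/2/9))) = 1/(34512*((-73/2*1/9))) = 1/(34512*(-73/18)) = (1/34512)*(-18/73) = -3/419896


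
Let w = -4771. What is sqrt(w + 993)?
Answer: I*sqrt(3778) ≈ 61.465*I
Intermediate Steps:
sqrt(w + 993) = sqrt(-4771 + 993) = sqrt(-3778) = I*sqrt(3778)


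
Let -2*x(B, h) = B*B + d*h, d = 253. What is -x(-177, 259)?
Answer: 48428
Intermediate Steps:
x(B, h) = -253*h/2 - B**2/2 (x(B, h) = -(B*B + 253*h)/2 = -(B**2 + 253*h)/2 = -253*h/2 - B**2/2)
-x(-177, 259) = -(-253/2*259 - 1/2*(-177)**2) = -(-65527/2 - 1/2*31329) = -(-65527/2 - 31329/2) = -1*(-48428) = 48428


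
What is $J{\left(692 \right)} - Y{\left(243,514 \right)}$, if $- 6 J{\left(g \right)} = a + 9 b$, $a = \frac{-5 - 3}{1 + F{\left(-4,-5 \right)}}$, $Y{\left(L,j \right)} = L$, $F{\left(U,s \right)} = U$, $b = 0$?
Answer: $- \frac{2191}{9} \approx -243.44$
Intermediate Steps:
$a = \frac{8}{3}$ ($a = \frac{-5 - 3}{1 - 4} = - \frac{8}{-3} = \left(-8\right) \left(- \frac{1}{3}\right) = \frac{8}{3} \approx 2.6667$)
$J{\left(g \right)} = - \frac{4}{9}$ ($J{\left(g \right)} = - \frac{\frac{8}{3} + 9 \cdot 0}{6} = - \frac{\frac{8}{3} + 0}{6} = \left(- \frac{1}{6}\right) \frac{8}{3} = - \frac{4}{9}$)
$J{\left(692 \right)} - Y{\left(243,514 \right)} = - \frac{4}{9} - 243 = - \frac{2191}{9}$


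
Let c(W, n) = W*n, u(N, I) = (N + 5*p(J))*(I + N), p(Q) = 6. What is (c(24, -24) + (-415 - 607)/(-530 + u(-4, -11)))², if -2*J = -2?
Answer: 69933273601/211600 ≈ 3.3050e+5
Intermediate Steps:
J = 1 (J = -½*(-2) = 1)
u(N, I) = (30 + N)*(I + N) (u(N, I) = (N + 5*6)*(I + N) = (N + 30)*(I + N) = (30 + N)*(I + N))
(c(24, -24) + (-415 - 607)/(-530 + u(-4, -11)))² = (24*(-24) + (-415 - 607)/(-530 + ((-4)² + 30*(-11) + 30*(-4) - 11*(-4))))² = (-576 - 1022/(-530 + (16 - 330 - 120 + 44)))² = (-576 - 1022/(-530 - 390))² = (-576 - 1022/(-920))² = (-576 - 1022*(-1/920))² = (-576 + 511/460)² = (-264449/460)² = 69933273601/211600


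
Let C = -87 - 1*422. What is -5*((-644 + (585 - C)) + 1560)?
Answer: -10050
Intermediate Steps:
C = -509 (C = -87 - 422 = -509)
-5*((-644 + (585 - C)) + 1560) = -5*((-644 + (585 - 1*(-509))) + 1560) = -5*((-644 + (585 + 509)) + 1560) = -5*((-644 + 1094) + 1560) = -5*(450 + 1560) = -5*2010 = -10050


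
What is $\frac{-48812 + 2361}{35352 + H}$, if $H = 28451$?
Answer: $- \frac{46451}{63803} \approx -0.72804$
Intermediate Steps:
$\frac{-48812 + 2361}{35352 + H} = \frac{-48812 + 2361}{35352 + 28451} = - \frac{46451}{63803}$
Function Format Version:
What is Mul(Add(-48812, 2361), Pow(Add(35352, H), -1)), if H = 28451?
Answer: Rational(-46451, 63803) ≈ -0.72804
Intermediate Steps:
Mul(Add(-48812, 2361), Pow(Add(35352, H), -1)) = Mul(Add(-48812, 2361), Pow(Add(35352, 28451), -1)) = Mul(-46451, Pow(63803, -1)) = Mul(-46451, Rational(1, 63803)) = Rational(-46451, 63803)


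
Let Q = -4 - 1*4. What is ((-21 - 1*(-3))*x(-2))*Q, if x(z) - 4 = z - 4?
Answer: -288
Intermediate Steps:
Q = -8 (Q = -4 - 4 = -8)
x(z) = z (x(z) = 4 + (z - 4) = 4 + (-4 + z) = z)
((-21 - 1*(-3))*x(-2))*Q = ((-21 - 1*(-3))*(-2))*(-8) = ((-21 + 3)*(-2))*(-8) = -18*(-2)*(-8) = 36*(-8) = -288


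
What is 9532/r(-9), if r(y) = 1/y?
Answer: -85788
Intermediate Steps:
9532/r(-9) = 9532/(1/(-9)) = 9532/(-⅑) = 9532*(-9) = -85788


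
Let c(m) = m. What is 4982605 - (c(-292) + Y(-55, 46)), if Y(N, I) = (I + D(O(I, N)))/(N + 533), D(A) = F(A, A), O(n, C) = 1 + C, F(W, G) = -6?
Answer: 1190912363/239 ≈ 4.9829e+6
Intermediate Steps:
D(A) = -6
Y(N, I) = (-6 + I)/(533 + N) (Y(N, I) = (I - 6)/(N + 533) = (-6 + I)/(533 + N))
4982605 - (c(-292) + Y(-55, 46)) = 4982605 - (-292 + (-6 + 46)/(533 - 55)) = 4982605 - (-292 + 40/478) = 4982605 - (-292 + (1/478)*40) = 4982605 - (-292 + 20/239) = 4982605 - 1*(-69768/239) = 4982605 + 69768/239 = 1190912363/239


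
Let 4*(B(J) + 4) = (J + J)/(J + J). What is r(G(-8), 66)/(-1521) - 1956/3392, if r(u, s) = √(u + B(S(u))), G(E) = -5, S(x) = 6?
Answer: -489/848 - I*√35/3042 ≈ -0.57665 - 0.0019448*I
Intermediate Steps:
B(J) = -15/4 (B(J) = -4 + ((J + J)/(J + J))/4 = -4 + ((2*J)/((2*J)))/4 = -4 + ((2*J)*(1/(2*J)))/4 = -4 + (¼)*1 = -4 + ¼ = -15/4)
r(u, s) = √(-15/4 + u) (r(u, s) = √(u - 15/4) = √(-15/4 + u))
r(G(-8), 66)/(-1521) - 1956/3392 = (√(-15 + 4*(-5))/2)/(-1521) - 1956/3392 = (√(-15 - 20)/2)*(-1/1521) - 1956*1/3392 = (√(-35)/2)*(-1/1521) - 489/848 = ((I*√35)/2)*(-1/1521) - 489/848 = (I*√35/2)*(-1/1521) - 489/848 = -I*√35/3042 - 489/848 = -489/848 - I*√35/3042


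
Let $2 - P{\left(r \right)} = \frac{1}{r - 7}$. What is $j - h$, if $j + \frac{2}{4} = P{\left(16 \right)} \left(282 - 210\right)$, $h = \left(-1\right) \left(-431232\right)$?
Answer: $- \frac{862193}{2} \approx -4.311 \cdot 10^{5}$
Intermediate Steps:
$P{\left(r \right)} = 2 - \frac{1}{-7 + r}$ ($P{\left(r \right)} = 2 - \frac{1}{r - 7} = 2 - \frac{1}{-7 + r}$)
$h = 431232$
$j = \frac{271}{2}$ ($j = - \frac{1}{2} + \frac{-15 + 2 \cdot 16}{-7 + 16} \left(282 - 210\right) = - \frac{1}{2} + \frac{-15 + 32}{9} \cdot 72 = - \frac{1}{2} + \frac{1}{9} \cdot 17 \cdot 72 = - \frac{1}{2} + \frac{17}{9} \cdot 72 = - \frac{1}{2} + 136 = \frac{271}{2} \approx 135.5$)
$j - h = \frac{271}{2} - 431232 = - \frac{862193}{2}$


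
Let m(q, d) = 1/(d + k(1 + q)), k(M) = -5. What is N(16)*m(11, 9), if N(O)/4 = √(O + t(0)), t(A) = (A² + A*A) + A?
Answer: 4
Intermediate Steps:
t(A) = A + 2*A² (t(A) = (A² + A²) + A = 2*A² + A = A + 2*A²)
m(q, d) = 1/(-5 + d) (m(q, d) = 1/(d - 5) = 1/(-5 + d))
N(O) = 4*√O (N(O) = 4*√(O + 0*(1 + 2*0)) = 4*√(O + 0*(1 + 0)) = 4*√(O + 0*1) = 4*√(O + 0) = 4*√O)
N(16)*m(11, 9) = (4*√16)/(-5 + 9) = (4*4)/4 = 16*(¼) = 4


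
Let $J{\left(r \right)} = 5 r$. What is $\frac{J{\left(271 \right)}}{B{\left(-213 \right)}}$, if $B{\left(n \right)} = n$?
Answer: $- \frac{1355}{213} \approx -6.3615$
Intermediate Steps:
$\frac{J{\left(271 \right)}}{B{\left(-213 \right)}} = \frac{5 \cdot 271}{-213} = 1355 \left(- \frac{1}{213}\right) = - \frac{1355}{213}$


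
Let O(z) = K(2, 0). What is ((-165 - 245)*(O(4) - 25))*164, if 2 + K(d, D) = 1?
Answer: 1748240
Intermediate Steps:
K(d, D) = -1 (K(d, D) = -2 + 1 = -1)
O(z) = -1
((-165 - 245)*(O(4) - 25))*164 = ((-165 - 245)*(-1 - 25))*164 = -410*(-26)*164 = 10660*164 = 1748240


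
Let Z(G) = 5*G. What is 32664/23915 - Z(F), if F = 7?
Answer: -804361/23915 ≈ -33.634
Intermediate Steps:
32664/23915 - Z(F) = 32664/23915 - 5*7 = 32664*(1/23915) - 1*35 = 32664/23915 - 35 = -804361/23915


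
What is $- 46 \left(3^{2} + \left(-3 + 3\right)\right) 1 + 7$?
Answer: $-407$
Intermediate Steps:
$- 46 \left(3^{2} + \left(-3 + 3\right)\right) 1 + 7 = - 46 \left(9 + 0\right) 1 + 7 = - 46 \cdot 9 \cdot 1 + 7 = \left(-46\right) 9 + 7 = -414 + 7 = -407$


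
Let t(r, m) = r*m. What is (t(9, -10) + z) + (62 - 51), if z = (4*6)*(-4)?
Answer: -175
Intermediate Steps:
t(r, m) = m*r
z = -96 (z = 24*(-4) = -96)
(t(9, -10) + z) + (62 - 51) = (-10*9 - 96) + (62 - 51) = (-90 - 96) + 11 = -186 + 11 = -175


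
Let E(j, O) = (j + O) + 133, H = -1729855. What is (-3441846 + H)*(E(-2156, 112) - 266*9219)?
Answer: 12692207584665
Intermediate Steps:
E(j, O) = 133 + O + j (E(j, O) = (O + j) + 133 = 133 + O + j)
(-3441846 + H)*(E(-2156, 112) - 266*9219) = (-3441846 - 1729855)*((133 + 112 - 2156) - 266*9219) = -5171701*(-1911 - 2452254) = -5171701*(-2454165) = 12692207584665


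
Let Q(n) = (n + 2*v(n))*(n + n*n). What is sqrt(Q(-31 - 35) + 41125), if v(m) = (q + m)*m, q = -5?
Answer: sqrt(39963865) ≈ 6321.7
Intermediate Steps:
v(m) = m*(-5 + m) (v(m) = (-5 + m)*m = m*(-5 + m))
Q(n) = (n + n**2)*(n + 2*n*(-5 + n)) (Q(n) = (n + 2*(n*(-5 + n)))*(n + n*n) = (n + 2*n*(-5 + n))*(n + n**2) = (n + n**2)*(n + 2*n*(-5 + n)))
sqrt(Q(-31 - 35) + 41125) = sqrt((-31 - 35)**2*(-9 - 7*(-31 - 35) + 2*(-31 - 35)**2) + 41125) = sqrt((-66)**2*(-9 - 7*(-66) + 2*(-66)**2) + 41125) = sqrt(4356*(-9 + 462 + 2*4356) + 41125) = sqrt(4356*(-9 + 462 + 8712) + 41125) = sqrt(4356*9165 + 41125) = sqrt(39922740 + 41125) = sqrt(39963865)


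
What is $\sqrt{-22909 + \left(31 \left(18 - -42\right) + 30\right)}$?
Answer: $i \sqrt{21019} \approx 144.98 i$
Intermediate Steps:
$\sqrt{-22909 + \left(31 \left(18 - -42\right) + 30\right)} = \sqrt{-22909 + \left(31 \left(18 + 42\right) + 30\right)} = \sqrt{-22909 + \left(31 \cdot 60 + 30\right)} = \sqrt{-22909 + \left(1860 + 30\right)} = \sqrt{-22909 + 1890} = \sqrt{-21019} = i \sqrt{21019}$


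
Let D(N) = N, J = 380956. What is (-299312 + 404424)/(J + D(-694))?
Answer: 52556/190131 ≈ 0.27642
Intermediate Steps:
(-299312 + 404424)/(J + D(-694)) = (-299312 + 404424)/(380956 - 694) = 105112/380262 = 105112*(1/380262) = 52556/190131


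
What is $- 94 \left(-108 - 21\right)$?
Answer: $12126$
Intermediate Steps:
$- 94 \left(-108 - 21\right) = \left(-94\right) \left(-129\right) = 12126$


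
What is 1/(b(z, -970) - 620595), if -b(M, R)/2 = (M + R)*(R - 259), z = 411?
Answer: -1/1994617 ≈ -5.0135e-7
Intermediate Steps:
b(M, R) = -2*(-259 + R)*(M + R) (b(M, R) = -2*(M + R)*(R - 259) = -2*(M + R)*(-259 + R) = -2*(-259 + R)*(M + R))
1/(b(z, -970) - 620595) = 1/((-2*(-970)² + 518*411 + 518*(-970) - 2*411*(-970)) - 620595) = 1/((-2*940900 + 212898 - 502460 + 797340) - 620595) = 1/((-1881800 + 212898 - 502460 + 797340) - 620595) = 1/(-1374022 - 620595) = 1/(-1994617) = -1/1994617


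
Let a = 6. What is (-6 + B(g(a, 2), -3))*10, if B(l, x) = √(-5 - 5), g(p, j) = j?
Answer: -60 + 10*I*√10 ≈ -60.0 + 31.623*I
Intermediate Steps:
B(l, x) = I*√10 (B(l, x) = √(-10) = I*√10)
(-6 + B(g(a, 2), -3))*10 = (-6 + I*√10)*10 = -60 + 10*I*√10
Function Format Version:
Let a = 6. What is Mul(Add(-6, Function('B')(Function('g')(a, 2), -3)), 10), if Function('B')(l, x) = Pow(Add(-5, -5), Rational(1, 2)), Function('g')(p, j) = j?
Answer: Add(-60, Mul(10, I, Pow(10, Rational(1, 2)))) ≈ Add(-60.000, Mul(31.623, I))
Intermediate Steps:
Function('B')(l, x) = Mul(I, Pow(10, Rational(1, 2))) (Function('B')(l, x) = Pow(-10, Rational(1, 2)) = Mul(I, Pow(10, Rational(1, 2))))
Mul(Add(-6, Function('B')(Function('g')(a, 2), -3)), 10) = Mul(Add(-6, Mul(I, Pow(10, Rational(1, 2)))), 10) = Add(-60, Mul(10, I, Pow(10, Rational(1, 2))))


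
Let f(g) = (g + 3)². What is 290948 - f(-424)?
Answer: 113707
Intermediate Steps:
f(g) = (3 + g)²
290948 - f(-424) = 290948 - (3 - 424)² = 290948 - 1*(-421)² = 290948 - 1*177241 = 290948 - 177241 = 113707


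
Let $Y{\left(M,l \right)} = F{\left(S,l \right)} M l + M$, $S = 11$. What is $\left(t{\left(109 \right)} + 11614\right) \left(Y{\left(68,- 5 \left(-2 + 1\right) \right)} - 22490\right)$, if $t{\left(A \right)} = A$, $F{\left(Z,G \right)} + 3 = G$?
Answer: $-254881466$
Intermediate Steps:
$F{\left(Z,G \right)} = -3 + G$
$Y{\left(M,l \right)} = M + M l \left(-3 + l\right)$ ($Y{\left(M,l \right)} = \left(-3 + l\right) M l + M = M \left(-3 + l\right) l + M = M l \left(-3 + l\right) + M = M + M l \left(-3 + l\right)$)
$\left(t{\left(109 \right)} + 11614\right) \left(Y{\left(68,- 5 \left(-2 + 1\right) \right)} - 22490\right) = \left(109 + 11614\right) \left(68 \left(1 + - 5 \left(-2 + 1\right) \left(-3 - 5 \left(-2 + 1\right)\right)\right) - 22490\right) = 11723 \left(68 \left(1 + \left(-5\right) \left(-1\right) \left(-3 - -5\right)\right) - 22490\right) = 11723 \left(68 \left(1 + 5 \left(-3 + 5\right)\right) - 22490\right) = 11723 \left(68 \left(1 + 5 \cdot 2\right) - 22490\right) = 11723 \left(68 \left(1 + 10\right) - 22490\right) = 11723 \left(68 \cdot 11 - 22490\right) = 11723 \left(748 - 22490\right) = 11723 \left(-21742\right) = -254881466$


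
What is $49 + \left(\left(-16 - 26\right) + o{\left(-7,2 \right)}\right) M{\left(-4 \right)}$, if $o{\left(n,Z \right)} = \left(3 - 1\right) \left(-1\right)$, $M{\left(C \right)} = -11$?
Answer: $533$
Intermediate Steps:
$o{\left(n,Z \right)} = -2$ ($o{\left(n,Z \right)} = 2 \left(-1\right) = -2$)
$49 + \left(\left(-16 - 26\right) + o{\left(-7,2 \right)}\right) M{\left(-4 \right)} = 49 + \left(\left(-16 - 26\right) - 2\right) \left(-11\right) = 49 + \left(-42 - 2\right) \left(-11\right) = 49 - -484 = 49 + 484 = 533$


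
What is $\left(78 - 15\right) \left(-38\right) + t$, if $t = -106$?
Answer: $-2500$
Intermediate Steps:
$\left(78 - 15\right) \left(-38\right) + t = \left(78 - 15\right) \left(-38\right) - 106 = 63 \left(-38\right) - 106 = -2394 - 106 = -2500$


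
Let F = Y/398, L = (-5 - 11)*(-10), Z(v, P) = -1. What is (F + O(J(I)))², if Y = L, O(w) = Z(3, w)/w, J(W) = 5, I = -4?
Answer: 40401/990025 ≈ 0.040808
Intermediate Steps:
O(w) = -1/w
L = 160 (L = -16*(-10) = 160)
Y = 160
F = 80/199 (F = 160/398 = 160*(1/398) = 80/199 ≈ 0.40201)
(F + O(J(I)))² = (80/199 - 1/5)² = (80/199 - 1*⅕)² = (80/199 - ⅕)² = (201/995)² = 40401/990025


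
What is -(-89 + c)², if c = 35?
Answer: -2916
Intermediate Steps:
-(-89 + c)² = -(-89 + 35)² = -1*(-54)² = -1*2916 = -2916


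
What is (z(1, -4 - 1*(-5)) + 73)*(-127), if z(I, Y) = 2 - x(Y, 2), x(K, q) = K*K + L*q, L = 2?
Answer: -8890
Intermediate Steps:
x(K, q) = K**2 + 2*q (x(K, q) = K*K + 2*q = K**2 + 2*q)
z(I, Y) = -2 - Y**2 (z(I, Y) = 2 - (Y**2 + 2*2) = 2 - (Y**2 + 4) = 2 - (4 + Y**2) = 2 + (-4 - Y**2) = -2 - Y**2)
(z(1, -4 - 1*(-5)) + 73)*(-127) = ((-2 - (-4 - 1*(-5))**2) + 73)*(-127) = ((-2 - (-4 + 5)**2) + 73)*(-127) = ((-2 - 1*1**2) + 73)*(-127) = ((-2 - 1*1) + 73)*(-127) = ((-2 - 1) + 73)*(-127) = (-3 + 73)*(-127) = 70*(-127) = -8890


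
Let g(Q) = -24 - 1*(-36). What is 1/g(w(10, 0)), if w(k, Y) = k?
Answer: 1/12 ≈ 0.083333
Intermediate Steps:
g(Q) = 12 (g(Q) = -24 + 36 = 12)
1/g(w(10, 0)) = 1/12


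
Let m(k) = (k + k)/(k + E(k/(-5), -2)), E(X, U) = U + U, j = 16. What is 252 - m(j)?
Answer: 748/3 ≈ 249.33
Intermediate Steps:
E(X, U) = 2*U
m(k) = 2*k/(-4 + k) (m(k) = (k + k)/(k + 2*(-2)) = (2*k)/(k - 4) = (2*k)/(-4 + k) = 2*k/(-4 + k))
252 - m(j) = 252 - 2*16/(-4 + 16) = 252 - 2*16/12 = 252 - 1*8/3 = 252 - 8/3 = 748/3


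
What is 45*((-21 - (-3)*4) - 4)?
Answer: -585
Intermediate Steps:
45*((-21 - (-3)*4) - 4) = 45*((-21 - 1*(-12)) - 4) = 45*((-21 + 12) - 4) = 45*(-9 - 4) = 45*(-13) = -585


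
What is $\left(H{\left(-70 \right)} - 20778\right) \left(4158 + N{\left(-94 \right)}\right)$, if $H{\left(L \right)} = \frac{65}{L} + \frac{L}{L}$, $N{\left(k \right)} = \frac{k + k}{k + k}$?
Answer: $- \frac{1209815669}{14} \approx -8.6415 \cdot 10^{7}$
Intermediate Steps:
$N{\left(k \right)} = 1$ ($N{\left(k \right)} = \frac{2 k}{2 k} = 2 k \frac{1}{2 k} = 1$)
$H{\left(L \right)} = 1 + \frac{65}{L}$ ($H{\left(L \right)} = \frac{65}{L} + 1 = 1 + \frac{65}{L}$)
$\left(H{\left(-70 \right)} - 20778\right) \left(4158 + N{\left(-94 \right)}\right) = \left(\frac{65 - 70}{-70} - 20778\right) \left(4158 + 1\right) = \left(\left(- \frac{1}{70}\right) \left(-5\right) - 20778\right) 4159 = \left(\frac{1}{14} - 20778\right) 4159 = \left(- \frac{290891}{14}\right) 4159 = - \frac{1209815669}{14}$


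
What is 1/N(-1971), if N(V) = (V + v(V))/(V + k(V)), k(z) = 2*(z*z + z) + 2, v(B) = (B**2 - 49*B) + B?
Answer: 7763771/3977478 ≈ 1.9519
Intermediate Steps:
v(B) = B**2 - 48*B
k(z) = 2 + 2*z + 2*z**2 (k(z) = 2*(z**2 + z) + 2 = 2*(z + z**2) + 2 = (2*z + 2*z**2) + 2 = 2 + 2*z + 2*z**2)
N(V) = (V + V*(-48 + V))/(2 + 2*V**2 + 3*V) (N(V) = (V + V*(-48 + V))/(V + (2 + 2*V + 2*V**2)) = (V + V*(-48 + V))/(2 + 2*V**2 + 3*V))
1/N(-1971) = 1/(-1971*(-47 - 1971)/(2 + 2*(-1971)**2 + 3*(-1971))) = 1/(-1971*(-2018)/(2 + 2*3884841 - 5913)) = 1/(-1971*(-2018)/(2 + 7769682 - 5913)) = 1/(-1971*(-2018)/7763771) = 1/(-1971*1/7763771*(-2018)) = 1/(3977478/7763771) = 7763771/3977478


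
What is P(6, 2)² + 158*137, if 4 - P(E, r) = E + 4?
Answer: 21682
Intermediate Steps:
P(E, r) = -E (P(E, r) = 4 - (E + 4) = 4 - (4 + E) = 4 + (-4 - E) = -E)
P(6, 2)² + 158*137 = (-1*6)² + 158*137 = (-6)² + 21646 = 36 + 21646 = 21682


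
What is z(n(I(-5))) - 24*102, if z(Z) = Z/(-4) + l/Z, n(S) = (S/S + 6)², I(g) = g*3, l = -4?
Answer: -482225/196 ≈ -2460.3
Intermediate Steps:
I(g) = 3*g
n(S) = 49 (n(S) = (1 + 6)² = 7² = 49)
z(Z) = -4/Z - Z/4 (z(Z) = Z/(-4) - 4/Z = Z*(-¼) - 4/Z = -Z/4 - 4/Z = -4/Z - Z/4)
z(n(I(-5))) - 24*102 = (-4/49 - ¼*49) - 24*102 = (-4*1/49 - 49/4) - 2448 = (-4/49 - 49/4) - 2448 = -2417/196 - 2448 = -482225/196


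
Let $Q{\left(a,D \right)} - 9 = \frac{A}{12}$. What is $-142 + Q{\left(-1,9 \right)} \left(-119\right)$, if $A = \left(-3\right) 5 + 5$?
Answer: $- \frac{6683}{6} \approx -1113.8$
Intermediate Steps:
$A = -10$ ($A = -15 + 5 = -10$)
$Q{\left(a,D \right)} = \frac{49}{6}$ ($Q{\left(a,D \right)} = 9 - \frac{10}{12} = 9 - \frac{5}{6} = \frac{49}{6}$)
$-142 + Q{\left(-1,9 \right)} \left(-119\right) = -142 + \frac{49}{6} \left(-119\right) = -142 - \frac{5831}{6} = - \frac{6683}{6}$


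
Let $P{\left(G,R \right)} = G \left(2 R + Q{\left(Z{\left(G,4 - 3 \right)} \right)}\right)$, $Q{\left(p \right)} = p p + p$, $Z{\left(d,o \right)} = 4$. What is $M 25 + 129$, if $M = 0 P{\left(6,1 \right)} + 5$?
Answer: $254$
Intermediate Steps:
$Q{\left(p \right)} = p + p^{2}$ ($Q{\left(p \right)} = p^{2} + p = p + p^{2}$)
$P{\left(G,R \right)} = G \left(20 + 2 R\right)$ ($P{\left(G,R \right)} = G \left(2 R + 4 \left(1 + 4\right)\right) = G \left(2 R + 4 \cdot 5\right) = G \left(2 R + 20\right) = G \left(20 + 2 R\right)$)
$M = 5$ ($M = 0 \cdot 2 \cdot 6 \left(10 + 1\right) + 5 = 0 \cdot 2 \cdot 6 \cdot 11 + 5 = 0 \cdot 132 + 5 = 0 + 5 = 5$)
$M 25 + 129 = 5 \cdot 25 + 129 = 125 + 129 = 254$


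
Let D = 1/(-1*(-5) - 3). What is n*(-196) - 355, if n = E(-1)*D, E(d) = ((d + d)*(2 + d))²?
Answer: -747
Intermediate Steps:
D = ½ (D = 1/(5 - 3) = 1/2 = ½ ≈ 0.50000)
E(d) = 4*d²*(2 + d)² (E(d) = ((2*d)*(2 + d))² = (2*d*(2 + d))² = 4*d²*(2 + d)²)
n = 2 (n = (4*(-1)²*(2 - 1)²)*(½) = (4*1*1²)*(½) = (4*1*1)*(½) = 4*(½) = 2)
n*(-196) - 355 = 2*(-196) - 355 = -392 - 355 = -747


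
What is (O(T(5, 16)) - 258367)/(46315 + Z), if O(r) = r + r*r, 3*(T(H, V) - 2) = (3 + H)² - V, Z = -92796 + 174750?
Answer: -258025/128269 ≈ -2.0116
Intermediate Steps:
Z = 81954
T(H, V) = 2 - V/3 + (3 + H)²/3 (T(H, V) = 2 + ((3 + H)² - V)/3 = 2 + (-V/3 + (3 + H)²/3) = 2 - V/3 + (3 + H)²/3)
O(r) = r + r²
(O(T(5, 16)) - 258367)/(46315 + Z) = ((2 - ⅓*16 + (3 + 5)²/3)*(1 + (2 - ⅓*16 + (3 + 5)²/3)) - 258367)/(46315 + 81954) = ((2 - 16/3 + (⅓)*8²)*(1 + (2 - 16/3 + (⅓)*8²)) - 258367)/128269 = ((2 - 16/3 + (⅓)*64)*(1 + (2 - 16/3 + (⅓)*64)) - 258367)*(1/128269) = ((2 - 16/3 + 64/3)*(1 + (2 - 16/3 + 64/3)) - 258367)*(1/128269) = (18*(1 + 18) - 258367)*(1/128269) = (18*19 - 258367)*(1/128269) = (342 - 258367)*(1/128269) = -258025*1/128269 = -258025/128269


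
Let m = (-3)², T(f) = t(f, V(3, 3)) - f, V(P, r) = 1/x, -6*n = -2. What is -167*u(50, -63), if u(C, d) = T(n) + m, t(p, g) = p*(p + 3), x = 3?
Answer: -14696/9 ≈ -1632.9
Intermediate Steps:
n = ⅓ (n = -⅙*(-2) = ⅓ ≈ 0.33333)
V(P, r) = ⅓ (V(P, r) = 1/3 = ⅓)
t(p, g) = p*(3 + p)
T(f) = -f + f*(3 + f) (T(f) = f*(3 + f) - f = -f + f*(3 + f))
m = 9
u(C, d) = 88/9 (u(C, d) = (2 + ⅓)/3 + 9 = (⅓)*(7/3) + 9 = 7/9 + 9 = 88/9)
-167*u(50, -63) = -167*88/9 = -14696/9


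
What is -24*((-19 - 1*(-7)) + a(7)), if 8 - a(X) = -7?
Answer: -72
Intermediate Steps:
a(X) = 15 (a(X) = 8 - 1*(-7) = 8 + 7 = 15)
-24*((-19 - 1*(-7)) + a(7)) = -24*((-19 - 1*(-7)) + 15) = -24*((-19 + 7) + 15) = -24*(-12 + 15) = -24*3 = -1*72 = -72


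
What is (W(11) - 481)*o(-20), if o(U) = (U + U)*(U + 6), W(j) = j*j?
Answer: -201600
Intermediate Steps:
W(j) = j²
o(U) = 2*U*(6 + U) (o(U) = (2*U)*(6 + U) = 2*U*(6 + U))
(W(11) - 481)*o(-20) = (11² - 481)*(2*(-20)*(6 - 20)) = (121 - 481)*(2*(-20)*(-14)) = -360*560 = -201600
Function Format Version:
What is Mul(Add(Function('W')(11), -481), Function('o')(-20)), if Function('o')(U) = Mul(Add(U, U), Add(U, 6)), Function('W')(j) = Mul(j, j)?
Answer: -201600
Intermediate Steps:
Function('W')(j) = Pow(j, 2)
Function('o')(U) = Mul(2, U, Add(6, U)) (Function('o')(U) = Mul(Mul(2, U), Add(6, U)) = Mul(2, U, Add(6, U)))
Mul(Add(Function('W')(11), -481), Function('o')(-20)) = Mul(Add(Pow(11, 2), -481), Mul(2, -20, Add(6, -20))) = Mul(Add(121, -481), Mul(2, -20, -14)) = Mul(-360, 560) = -201600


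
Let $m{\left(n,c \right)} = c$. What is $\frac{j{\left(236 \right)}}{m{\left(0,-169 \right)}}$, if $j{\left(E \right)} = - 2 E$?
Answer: $\frac{472}{169} \approx 2.7929$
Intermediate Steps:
$\frac{j{\left(236 \right)}}{m{\left(0,-169 \right)}} = \frac{\left(-2\right) 236}{-169} = \left(-472\right) \left(- \frac{1}{169}\right) = \frac{472}{169}$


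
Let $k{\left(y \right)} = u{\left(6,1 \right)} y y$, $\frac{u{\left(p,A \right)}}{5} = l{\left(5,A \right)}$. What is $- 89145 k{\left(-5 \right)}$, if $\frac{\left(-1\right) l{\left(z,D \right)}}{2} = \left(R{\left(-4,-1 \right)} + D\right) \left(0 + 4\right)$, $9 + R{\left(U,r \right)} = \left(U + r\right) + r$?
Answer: $-1248030000$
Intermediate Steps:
$R{\left(U,r \right)} = -9 + U + 2 r$ ($R{\left(U,r \right)} = -9 + \left(\left(U + r\right) + r\right) = -9 + \left(U + 2 r\right) = -9 + U + 2 r$)
$l{\left(z,D \right)} = 120 - 8 D$ ($l{\left(z,D \right)} = - 2 \left(\left(-9 - 4 + 2 \left(-1\right)\right) + D\right) \left(0 + 4\right) = - 2 \left(\left(-9 - 4 - 2\right) + D\right) 4 = - 2 \left(-15 + D\right) 4 = - 2 \left(-60 + 4 D\right) = 120 - 8 D$)
$u{\left(p,A \right)} = 600 - 40 A$ ($u{\left(p,A \right)} = 5 \left(120 - 8 A\right) = 600 - 40 A$)
$k{\left(y \right)} = 560 y^{2}$ ($k{\left(y \right)} = \left(600 - 40\right) y y = 560 y y = 560 y^{2}$)
$- 89145 k{\left(-5 \right)} = - 89145 \cdot 560 \left(-5\right)^{2} = - 89145 \cdot 560 \cdot 25 = \left(-89145\right) 14000 = -1248030000$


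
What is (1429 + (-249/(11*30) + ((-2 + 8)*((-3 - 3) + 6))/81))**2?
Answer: 24682609449/12100 ≈ 2.0399e+6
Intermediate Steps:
(1429 + (-249/(11*30) + ((-2 + 8)*((-3 - 3) + 6))/81))**2 = (1429 + (-249/330 + (6*(-6 + 6))*(1/81)))**2 = (1429 + (-249*1/330 + (6*0)*(1/81)))**2 = (1429 + (-83/110 + 0*(1/81)))**2 = (1429 + (-83/110 + 0))**2 = (1429 - 83/110)**2 = (157107/110)**2 = 24682609449/12100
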